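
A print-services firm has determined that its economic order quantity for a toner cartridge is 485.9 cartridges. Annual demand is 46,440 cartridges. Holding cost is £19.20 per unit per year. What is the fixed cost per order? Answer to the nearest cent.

S ≈ £48.81

The basic EOQ model gives Q* = √(2DS/H); rearrange for the unknown.
From Q* = √(2DS/H): S = Q*²H / (2D) = 485.9² × 19.2 / (2 × 46,440) = 48.8060.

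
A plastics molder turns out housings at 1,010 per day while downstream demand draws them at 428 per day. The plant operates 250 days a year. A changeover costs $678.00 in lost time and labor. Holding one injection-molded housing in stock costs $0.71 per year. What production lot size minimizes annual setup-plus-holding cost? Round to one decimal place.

Annual demand D = 428 × 250 = 107,000.
Production build-up factor (1 − d/p) = 1 − 428/1,010 = 0.5762.
Q* = √(2DS / (H(1 − d/p))) = √(2 × 107,000 × 678 / (0.71 × 0.5762)).
= √(145,092,000 / 0.4091) ≈ 18831.797.

Q* ≈ 18,831.8 housings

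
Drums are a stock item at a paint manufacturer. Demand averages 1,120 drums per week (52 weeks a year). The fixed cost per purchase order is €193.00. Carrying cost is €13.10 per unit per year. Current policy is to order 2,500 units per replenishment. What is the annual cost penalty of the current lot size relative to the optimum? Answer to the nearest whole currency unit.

Extra cost ≈ €3,710 per year

Annual demand D = 1,120 × 52 = 58,240.
EOQ = √(2DS/H) = √(2 × 58,240 × 193 / 13.1) ≈ 1309.99.
Cost at Q* = (D/Q*)S + (Q*/2)H = √(2DSH) ≈ €17,160.90.
Cost at Q = 2,500: (58,240/2,500)×193 + (2,500/2)×13.1 = €4,496.13 + €16,375.00 = €20,871.13.
Excess = €20,871.13 − €17,160.90 = €3,710.23.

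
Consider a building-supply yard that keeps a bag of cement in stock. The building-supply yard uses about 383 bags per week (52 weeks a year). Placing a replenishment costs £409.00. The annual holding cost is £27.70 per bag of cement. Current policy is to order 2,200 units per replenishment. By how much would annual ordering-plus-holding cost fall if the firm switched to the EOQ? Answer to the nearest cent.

Annual demand D = 383 × 52 = 19,916.
EOQ = √(2DS/H) = √(2 × 19,916 × 409 / 27.7) ≈ 766.90.
Cost at Q* = (D/Q*)S + (Q*/2)H = √(2DSH) ≈ £21,243.09.
Cost at Q = 2,200: (19,916/2,200)×409 + (2,200/2)×27.7 = £3,702.57 + £30,470.00 = £34,172.57.
Excess = £34,172.57 − £21,243.09 = £12,929.48.

Extra cost ≈ £12,929.48 per year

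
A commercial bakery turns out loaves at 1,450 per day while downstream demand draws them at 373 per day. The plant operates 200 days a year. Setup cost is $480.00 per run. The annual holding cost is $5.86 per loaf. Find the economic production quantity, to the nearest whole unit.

Q* ≈ 4,056 loaves

Annual demand D = 373 × 200 = 74,600.
Production build-up factor (1 − d/p) = 1 − 373/1,450 = 0.7428.
Q* = √(2DS / (H(1 − d/p))) = √(2 × 74,600 × 480 / (5.86 × 0.7428)).
= √(71,616,000 / 4.3526) ≈ 4056.322.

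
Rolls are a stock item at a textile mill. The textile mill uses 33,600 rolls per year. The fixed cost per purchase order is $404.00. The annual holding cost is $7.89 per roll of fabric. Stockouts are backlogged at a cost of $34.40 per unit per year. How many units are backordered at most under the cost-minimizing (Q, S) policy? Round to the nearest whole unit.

With planned backorders, Q* = √(2DS/H) · √((H+B)/B).
√(2DS/H) = √(2 × 33,600 × 404 / 7.89) = 1854.970.
√((H+B)/B) = √((7.89+34.4)/34.4) = 1.1088.
Q* ≈ 2056.726.
S* = Q* · H/(H+B) = 2056.726 × 7.89/42.29 ≈ 383.721.

S* ≈ 384 rolls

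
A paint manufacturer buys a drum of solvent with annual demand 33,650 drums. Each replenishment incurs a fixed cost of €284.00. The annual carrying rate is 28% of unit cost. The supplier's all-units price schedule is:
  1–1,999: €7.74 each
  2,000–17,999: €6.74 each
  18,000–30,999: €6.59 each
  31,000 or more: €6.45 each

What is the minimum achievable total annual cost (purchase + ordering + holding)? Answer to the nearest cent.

Holding cost per unit per year at price C is H = 0.28·C.
Candidates are each tier's EOQ (if it falls in that tier) and each price-break quantity.
Tier 1 (€7.74): EOQ = 2969.7 exceeds tier's upper bound 1999, so this tier is dominated.
EOQ at €6.74 = 3182.4 (feasible in tier 2): TC = 33,650×€6.74 + (33,650/3182.4)×284 + (3182.4/2)×0.28×€6.74 = €232,806.87.
EOQ at €6.59 = 3218.4 < 18000, so use break Q=18000: TC = 33,650×€6.59 + (33,650/18000.0)×284 + (18000.0/2)×0.28×€6.59 = €238,891.22.
EOQ at €6.45 = 3253.2 < 31000, so use break Q=31000: TC = 33,650×€6.45 + (33,650/31000.0)×284 + (31000.0/2)×0.28×€6.45 = €245,343.78.
Lowest total cost among the candidates is at Q = 3182.4.

TC* ≈ €232,806.87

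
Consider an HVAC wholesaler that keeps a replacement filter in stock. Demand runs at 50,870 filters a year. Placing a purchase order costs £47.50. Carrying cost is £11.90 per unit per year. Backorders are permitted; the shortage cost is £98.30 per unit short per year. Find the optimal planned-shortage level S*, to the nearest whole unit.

With planned backorders, Q* = √(2DS/H) · √((H+B)/B).
√(2DS/H) = √(2 × 50,870 × 47.5 / 11.9) = 637.264.
√((H+B)/B) = √((11.9+98.3)/98.3) = 1.0588.
Q* ≈ 674.735.
S* = Q* · H/(H+B) = 674.735 × 11.9/110.2 ≈ 72.862.

S* ≈ 73 filters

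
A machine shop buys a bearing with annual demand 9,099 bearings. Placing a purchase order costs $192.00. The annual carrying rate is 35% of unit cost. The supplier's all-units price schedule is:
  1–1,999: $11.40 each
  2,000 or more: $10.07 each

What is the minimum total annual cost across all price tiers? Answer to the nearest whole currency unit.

Holding cost per unit per year at price C is H = 0.35·C.
For each price level, check whether its EOQ is feasible; otherwise the best quantity at that price is the breakpoint.
EOQ at $11.40 = 935.8 (feasible in tier 1): TC = 9,099×$11.40 + (9,099/935.8)×192 + (935.8/2)×0.35×$11.40 = $107,462.38.
EOQ at $10.07 = 995.7 < 2000, so use break Q=2000: TC = 9,099×$10.07 + (9,099/2000.0)×192 + (2000.0/2)×0.35×$10.07 = $96,024.93.
Lowest total cost among the candidates is at Q = 2000.0.

TC* ≈ $96,025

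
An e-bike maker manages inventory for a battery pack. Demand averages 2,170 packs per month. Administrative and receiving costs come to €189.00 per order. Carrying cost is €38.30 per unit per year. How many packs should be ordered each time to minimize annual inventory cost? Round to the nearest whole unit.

Q* ≈ 507 packs

Annual demand D = 2,170 × 12 = 26,040.
EOQ = √(2DS / H) = √(2 × 26,040 × 189 / 38.3).
= √(9,843,120 / 38.3) = √257,000.5222 ≈ 506.952.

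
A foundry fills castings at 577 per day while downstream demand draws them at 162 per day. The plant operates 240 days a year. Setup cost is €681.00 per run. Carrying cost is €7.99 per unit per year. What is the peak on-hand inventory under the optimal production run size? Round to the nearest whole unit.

I_max ≈ 2,183 castings

Annual demand D = 162 × 240 = 38,880.
Production build-up factor (1 − d/p) = 1 − 162/577 = 0.7192.
Q* = √(2DS / (H(1 − d/p))) = √(2 × 38,880 × 681 / (7.99 × 0.7192)).
= √(52,954,560 / 5.7467) ≈ 3035.583.
Maximum inventory = Q*(1 − d/p) = 3035.583 × 0.7192 ≈ 2183.305.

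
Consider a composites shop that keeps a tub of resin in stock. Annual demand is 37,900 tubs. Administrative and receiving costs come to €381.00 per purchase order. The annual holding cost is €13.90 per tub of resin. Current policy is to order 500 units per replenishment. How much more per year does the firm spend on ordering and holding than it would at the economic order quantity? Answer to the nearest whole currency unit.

Extra cost ≈ €12,319 per year

EOQ = √(2DS/H) = √(2 × 37,900 × 381 / 13.9) ≈ 1441.42.
Cost at Q* = (D/Q*)S + (Q*/2)H = √(2DSH) ≈ €20,035.70.
Cost at Q = 500: (37,900/500)×381 + (500/2)×13.9 = €28,879.80 + €3,475.00 = €32,354.80.
Excess = €32,354.80 − €20,035.70 = €12,319.10.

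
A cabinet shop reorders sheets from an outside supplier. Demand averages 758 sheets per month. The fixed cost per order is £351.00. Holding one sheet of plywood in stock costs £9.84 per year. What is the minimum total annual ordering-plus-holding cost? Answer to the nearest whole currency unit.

TC* ≈ £7,927

Annual demand D = 758 × 12 = 9,096.
The optimal lot size = √(2DS/H) = √(2 × 9,096 × 351 / 9.84) ≈ 805.56.
At Q*, ordering cost (D/Q*)S equals holding cost (Q*/2)H, each = √(DSH/2).
Minimum total = √(2DSH) = √(2 × 9,096 × 351 × 9.84) ≈ 7926.680.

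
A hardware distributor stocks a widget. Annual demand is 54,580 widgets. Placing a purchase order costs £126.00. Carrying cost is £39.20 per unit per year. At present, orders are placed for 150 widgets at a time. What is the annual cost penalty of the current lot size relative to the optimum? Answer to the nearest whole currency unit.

EOQ = √(2DS/H) = √(2 × 54,580 × 126 / 39.2) ≈ 592.34.
Cost at Q* = (D/Q*)S + (Q*/2)H = √(2DSH) ≈ £23,219.89.
Cost at Q = 150: (54,580/150)×126 + (150/2)×39.2 = £45,847.20 + £2,940.00 = £48,787.20.
Excess = £48,787.20 − £23,219.89 = £25,567.31.

Extra cost ≈ £25,567 per year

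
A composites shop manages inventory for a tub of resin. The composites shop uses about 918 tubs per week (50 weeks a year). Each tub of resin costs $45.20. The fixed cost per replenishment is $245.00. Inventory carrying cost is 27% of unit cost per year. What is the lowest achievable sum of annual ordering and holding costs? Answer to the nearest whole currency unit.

Annual demand D = 918 × 50 = 45,900.
Holding cost H = 0.27 × $45.20 = $12.2040 per unit per year.
EOQ = √(2DS/H) = √(2 × 45,900 × 245 / 12.204) ≈ 1357.54.
At Q*, ordering cost (D/Q*)S equals holding cost (Q*/2)H, each = √(DSH/2).
Minimum total = √(2DSH) = √(2 × 45,900 × 245 × 12.204) ≈ 16567.443.

TC* ≈ $16,567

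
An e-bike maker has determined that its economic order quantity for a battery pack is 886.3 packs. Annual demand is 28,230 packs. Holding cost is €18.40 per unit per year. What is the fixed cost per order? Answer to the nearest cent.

Squaring Q* = √(2DS/H) gives Q*² = 2DS/H.
From Q* = √(2DS/H): S = Q*²H / (2D) = 886.3² × 18.4 / (2 × 28,230) = 255.9991.

S ≈ €256.00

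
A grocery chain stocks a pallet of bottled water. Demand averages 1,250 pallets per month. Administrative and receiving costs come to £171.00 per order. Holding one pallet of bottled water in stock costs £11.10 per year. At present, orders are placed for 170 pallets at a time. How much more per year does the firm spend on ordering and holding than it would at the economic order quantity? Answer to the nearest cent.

Annual demand D = 1,250 × 12 = 15,000.
EOQ = √(2DS/H) = √(2 × 15,000 × 171 / 11.1) ≈ 679.83.
Cost at Q* = (D/Q*)S + (Q*/2)H = √(2DSH) ≈ £7,546.06.
Cost at Q = 170: (15,000/170)×171 + (170/2)×11.1 = £15,088.24 + £943.50 = £16,031.74.
Excess = £16,031.74 − £7,546.06 = £8,485.68.

Extra cost ≈ £8,485.68 per year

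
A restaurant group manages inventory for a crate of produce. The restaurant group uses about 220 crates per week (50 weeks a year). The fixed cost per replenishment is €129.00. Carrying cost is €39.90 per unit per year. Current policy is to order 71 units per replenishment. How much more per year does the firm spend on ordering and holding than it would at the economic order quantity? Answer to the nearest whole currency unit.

Extra cost ≈ €10,761 per year

Annual demand D = 220 × 50 = 11,000.
EOQ = √(2DS/H) = √(2 × 11,000 × 129 / 39.9) ≈ 266.70.
Cost at Q* = (D/Q*)S + (Q*/2)H = √(2DSH) ≈ €10,641.25.
Cost at Q = 71: (11,000/71)×129 + (71/2)×39.9 = €19,985.92 + €1,416.45 = €21,402.37.
Excess = €21,402.37 − €10,641.25 = €10,761.12.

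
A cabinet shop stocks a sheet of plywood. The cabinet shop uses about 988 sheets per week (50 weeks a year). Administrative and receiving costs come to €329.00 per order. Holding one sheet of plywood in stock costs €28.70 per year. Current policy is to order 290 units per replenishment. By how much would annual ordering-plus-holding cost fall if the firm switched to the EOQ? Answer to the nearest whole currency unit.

Extra cost ≈ €29,662 per year

Annual demand D = 988 × 50 = 49,400.
EOQ = √(2DS/H) = √(2 × 49,400 × 329 / 28.7) ≈ 1064.23.
Cost at Q* = (D/Q*)S + (Q*/2)H = √(2DSH) ≈ €30,543.40.
Cost at Q = 290: (49,400/290)×329 + (290/2)×28.7 = €56,043.45 + €4,161.50 = €60,204.95.
Excess = €60,204.95 − €30,543.40 = €29,661.55.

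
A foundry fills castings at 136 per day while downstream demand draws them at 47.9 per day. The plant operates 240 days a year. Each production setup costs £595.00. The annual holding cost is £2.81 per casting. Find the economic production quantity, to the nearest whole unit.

Annual demand D = 47.9 × 240 = 11,496.
Production build-up factor (1 − d/p) = 1 − 47.9/136 = 0.6478.
Q* = √(2DS / (H(1 − d/p))) = √(2 × 11,496 × 595 / (2.81 × 0.6478)).
= √(13,680,240 / 1.8203) ≈ 2741.418.

Q* ≈ 2,741 castings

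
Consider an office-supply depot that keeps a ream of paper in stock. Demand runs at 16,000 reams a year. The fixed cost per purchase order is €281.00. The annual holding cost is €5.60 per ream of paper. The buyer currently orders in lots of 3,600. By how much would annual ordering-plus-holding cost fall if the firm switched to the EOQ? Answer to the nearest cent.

EOQ = √(2DS/H) = √(2 × 16,000 × 281 / 5.6) ≈ 1267.17.
Cost at Q* = (D/Q*)S + (Q*/2)H = √(2DSH) ≈ €7,096.14.
Cost at Q = 3,600: (16,000/3,600)×281 + (3,600/2)×5.6 = €1,248.89 + €10,080.00 = €11,328.89.
Excess = €11,328.89 − €7,096.14 = €4,232.75.

Extra cost ≈ €4,232.75 per year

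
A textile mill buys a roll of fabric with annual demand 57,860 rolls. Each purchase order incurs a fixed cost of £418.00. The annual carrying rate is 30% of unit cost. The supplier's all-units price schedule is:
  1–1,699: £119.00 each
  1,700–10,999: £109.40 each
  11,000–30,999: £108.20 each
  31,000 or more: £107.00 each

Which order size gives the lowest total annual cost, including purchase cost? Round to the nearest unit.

Q* ≈ 1,700 rolls

Holding cost per unit per year at price C is H = 0.30·C.
For each price level, check whether its EOQ is feasible; otherwise the best quantity at that price is the breakpoint.
EOQ at £119.00 = 1164.0 (feasible in tier 1): TC = 57,860×£119.00 + (57,860/1164.0)×418 + (1164.0/2)×0.30×£119.00 = £6,926,895.30.
EOQ at £109.40 = 1214.0 < 1700, so use break Q=1700: TC = 57,860×£109.40 + (57,860/1700.0)×418 + (1700.0/2)×0.30×£109.40 = £6,372,007.75.
EOQ at £108.20 = 1220.7 < 11000, so use break Q=11000: TC = 57,860×£108.20 + (57,860/11000.0)×418 + (11000.0/2)×0.30×£108.20 = £6,441,180.68.
EOQ at £107.00 = 1227.6 < 31000, so use break Q=31000: TC = 57,860×£107.00 + (57,860/31000.0)×418 + (31000.0/2)×0.30×£107.00 = £6,689,350.18.
Lowest total cost is £6,372,007.75 at Q = 1700.0.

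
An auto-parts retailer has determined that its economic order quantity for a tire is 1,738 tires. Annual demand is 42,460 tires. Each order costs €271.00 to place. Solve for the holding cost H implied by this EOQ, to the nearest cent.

H ≈ €7.62

Invert the EOQ relation Q*² = 2DS/H.
From Q* = √(2DS/H): H = 2DS / Q*² = 2 × 42,460 × 271 / 1,738² = 7.6187.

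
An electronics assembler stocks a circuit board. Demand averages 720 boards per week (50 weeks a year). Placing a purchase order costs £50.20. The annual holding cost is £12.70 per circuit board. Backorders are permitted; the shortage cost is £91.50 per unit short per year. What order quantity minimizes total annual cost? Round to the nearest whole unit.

Annual demand D = 720 × 50 = 36,000.
With planned backorders, Q* = √(2DS/H) · √((H+B)/B).
√(2DS/H) = √(2 × 36,000 × 50.2 / 12.7) = 533.478.
√((H+B)/B) = √((12.7+91.5)/91.5) = 1.0671.
Q* ≈ 569.298.

Q* ≈ 569 boards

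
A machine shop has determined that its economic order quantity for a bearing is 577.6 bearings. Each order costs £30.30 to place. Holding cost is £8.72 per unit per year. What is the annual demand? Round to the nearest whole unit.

D ≈ 48,006 bearings per year

The basic EOQ model gives Q* = √(2DS/H); rearrange for the unknown.
From Q* = √(2DS/H): D = Q*²H / (2S) = 577.6² × 8.72 / (2 × 30.3) = 48006.299.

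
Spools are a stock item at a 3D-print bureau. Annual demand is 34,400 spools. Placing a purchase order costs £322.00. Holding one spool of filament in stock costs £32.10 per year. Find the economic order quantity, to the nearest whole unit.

EOQ = √(2DS / H) = √(2 × 34,400 × 322 / 32.1).
= √(22,153,600 / 32.1) = √690,143.3022 ≈ 830.749.

Q* ≈ 831 spools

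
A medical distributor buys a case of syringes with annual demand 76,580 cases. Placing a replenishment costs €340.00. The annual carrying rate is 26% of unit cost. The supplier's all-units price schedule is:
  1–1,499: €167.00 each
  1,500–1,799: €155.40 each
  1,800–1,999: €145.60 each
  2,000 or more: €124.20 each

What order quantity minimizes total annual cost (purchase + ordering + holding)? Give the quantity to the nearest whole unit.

Q* ≈ 2,000 cases

Holding cost per unit per year at price C is H = 0.26·C.
For each price level, check whether its EOQ is feasible; otherwise the best quantity at that price is the breakpoint.
EOQ at €167.00 = 1095.1 (feasible in tier 1): TC = 76,580×€167.00 + (76,580/1095.1)×340 + (1095.1/2)×0.26×€167.00 = €12,836,410.71.
EOQ at €155.40 = 1135.3 < 1500, so use break Q=1500: TC = 76,580×€155.40 + (76,580/1500.0)×340 + (1500.0/2)×0.26×€155.40 = €11,948,193.13.
EOQ at €145.60 = 1172.9 < 1800, so use break Q=1800: TC = 76,580×€145.60 + (76,580/1800.0)×340 + (1800.0/2)×0.26×€145.60 = €11,198,583.51.
EOQ at €124.20 = 1269.9 < 2000, so use break Q=2000: TC = 76,580×€124.20 + (76,580/2000.0)×340 + (2000.0/2)×0.26×€124.20 = €9,556,546.60.
Lowest total cost is €9,556,546.60 at Q = 2000.0.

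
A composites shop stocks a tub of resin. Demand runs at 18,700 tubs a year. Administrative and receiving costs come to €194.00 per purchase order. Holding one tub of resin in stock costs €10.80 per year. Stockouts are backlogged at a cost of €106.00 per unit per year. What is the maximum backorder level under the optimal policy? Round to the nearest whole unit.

With planned backorders, Q* = √(2DS/H) · √((H+B)/B).
√(2DS/H) = √(2 × 18,700 × 194 / 10.8) = 819.643.
√((H+B)/B) = √((10.8+106)/106) = 1.0497.
Q* ≈ 860.386.
S* = Q* · H/(H+B) = 860.386 × 10.8/116.8 ≈ 79.556.

S* ≈ 80 tubs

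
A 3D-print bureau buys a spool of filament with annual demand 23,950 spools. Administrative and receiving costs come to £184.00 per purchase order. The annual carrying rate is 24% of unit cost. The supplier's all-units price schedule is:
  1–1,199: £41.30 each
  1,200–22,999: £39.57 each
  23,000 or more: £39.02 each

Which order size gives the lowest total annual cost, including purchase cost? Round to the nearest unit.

Q* ≈ 1,200 spools

Holding cost per unit per year at price C is H = 0.24·C.
Candidates are each tier's EOQ (if it falls in that tier) and each price-break quantity.
EOQ at £41.30 = 943.0 (feasible in tier 1): TC = 23,950×£41.30 + (23,950/943.0)×184 + (943.0/2)×0.24×£41.30 = £998,481.68.
EOQ at £39.57 = 963.4 < 1200, so use break Q=1200: TC = 23,950×£39.57 + (23,950/1200.0)×184 + (1200.0/2)×0.24×£39.57 = £957,071.91.
EOQ at £39.02 = 970.1 < 23000, so use break Q=23000: TC = 23,950×£39.02 + (23,950/23000.0)×184 + (23000.0/2)×0.24×£39.02 = £1,042,415.80.
Lowest total cost is £957,071.91 at Q = 1200.0.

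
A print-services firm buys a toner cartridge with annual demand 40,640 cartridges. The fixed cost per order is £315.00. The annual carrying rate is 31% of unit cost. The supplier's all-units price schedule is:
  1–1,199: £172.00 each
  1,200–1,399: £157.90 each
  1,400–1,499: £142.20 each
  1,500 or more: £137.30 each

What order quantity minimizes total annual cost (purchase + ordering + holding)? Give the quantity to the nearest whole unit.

Holding cost per unit per year at price C is H = 0.31·C.
For each price level, check whether its EOQ is feasible; otherwise the best quantity at that price is the breakpoint.
EOQ at £172.00 = 693.0 (feasible in tier 1): TC = 40,640×£172.00 + (40,640/693.0)×315 + (693.0/2)×0.31×£172.00 = £7,027,028.11.
EOQ at £157.90 = 723.2 < 1200, so use break Q=1200: TC = 40,640×£157.90 + (40,640/1200.0)×315 + (1200.0/2)×0.31×£157.90 = £6,457,093.40.
EOQ at £142.20 = 762.1 < 1400, so use break Q=1400: TC = 40,640×£142.20 + (40,640/1400.0)×315 + (1400.0/2)×0.31×£142.20 = £5,819,009.40.
EOQ at £137.30 = 775.6 < 1500, so use break Q=1500: TC = 40,640×£137.30 + (40,640/1500.0)×315 + (1500.0/2)×0.31×£137.30 = £5,620,328.65.
Lowest total cost is £5,620,328.65 at Q = 1500.0.

Q* ≈ 1,500 cartridges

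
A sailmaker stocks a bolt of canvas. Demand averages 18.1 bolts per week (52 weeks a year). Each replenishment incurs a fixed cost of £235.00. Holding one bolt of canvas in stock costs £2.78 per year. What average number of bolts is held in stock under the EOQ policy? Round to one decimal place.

Annual demand D = 18.1 × 52 = 941.2.
The optimal lot size = √(2DS/H) = √(2 × 941.2 × 235 / 2.78) ≈ 398.90.
Average inventory = Q*/2 ≈ 398.90 / 2 = 199.452.

Average inventory ≈ 199.5 bolts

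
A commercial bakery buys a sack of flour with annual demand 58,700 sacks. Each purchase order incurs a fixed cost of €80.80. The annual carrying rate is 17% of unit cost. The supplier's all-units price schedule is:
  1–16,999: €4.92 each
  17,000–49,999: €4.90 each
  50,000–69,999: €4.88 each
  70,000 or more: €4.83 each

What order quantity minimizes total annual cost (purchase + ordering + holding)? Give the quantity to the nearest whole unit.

Q* ≈ 3,368 sacks

Holding cost per unit per year at price C is H = 0.17·C.
For each price level, check whether its EOQ is feasible; otherwise the best quantity at that price is the breakpoint.
EOQ at €4.92 = 3367.7 (feasible in tier 1): TC = 58,700×€4.92 + (58,700/3367.7)×80.8 + (3367.7/2)×0.17×€4.92 = €291,620.74.
EOQ at €4.90 = 3374.6 < 17000, so use break Q=17000: TC = 58,700×€4.90 + (58,700/17000.0)×80.8 + (17000.0/2)×0.17×€4.90 = €294,989.50.
EOQ at €4.88 = 3381.5 < 50000, so use break Q=50000: TC = 58,700×€4.88 + (58,700/50000.0)×80.8 + (50000.0/2)×0.17×€4.88 = €307,290.86.
EOQ at €4.83 = 3398.9 < 70000, so use break Q=70000: TC = 58,700×€4.83 + (58,700/70000.0)×80.8 + (70000.0/2)×0.17×€4.83 = €312,327.26.
Lowest total cost is €291,620.74 at Q = 3367.7.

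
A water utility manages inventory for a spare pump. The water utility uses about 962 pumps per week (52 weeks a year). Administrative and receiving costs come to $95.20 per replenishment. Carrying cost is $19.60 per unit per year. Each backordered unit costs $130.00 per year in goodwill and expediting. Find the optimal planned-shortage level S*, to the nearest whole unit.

S* ≈ 98 pumps

Annual demand D = 962 × 52 = 50,024.
With planned backorders, Q* = √(2DS/H) · √((H+B)/B).
√(2DS/H) = √(2 × 50,024 × 95.2 / 19.6) = 697.099.
√((H+B)/B) = √((19.6+130)/130) = 1.0727.
Q* ≈ 747.806.
S* = Q* · H/(H+B) = 747.806 × 19.6/149.6 ≈ 97.975.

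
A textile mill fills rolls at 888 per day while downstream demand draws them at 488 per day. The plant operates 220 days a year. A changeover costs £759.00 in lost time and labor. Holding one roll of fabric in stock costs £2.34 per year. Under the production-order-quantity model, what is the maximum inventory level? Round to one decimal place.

I_max ≈ 5,601.1 rolls

Annual demand D = 488 × 220 = 107,360.
Production build-up factor (1 − d/p) = 1 − 488/888 = 0.4505.
Q* = √(2DS / (H(1 − d/p))) = √(2 × 107,360 × 759 / (2.34 × 0.4505)).
= √(162,972,480 / 1.0541) ≈ 12434.425.
Maximum inventory = Q*(1 − d/p) = 12434.425 × 0.4505 ≈ 5601.092.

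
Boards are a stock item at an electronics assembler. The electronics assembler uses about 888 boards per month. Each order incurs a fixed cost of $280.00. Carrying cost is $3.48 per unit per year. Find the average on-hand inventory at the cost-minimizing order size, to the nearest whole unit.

Annual demand D = 888 × 12 = 10,656.
Q* = √(2DS/H) = √(2 × 10,656 × 280 / 3.48) ≈ 1309.49.
Average inventory = Q*/2 ≈ 1309.49 / 2 = 654.744.

Average inventory ≈ 655 boards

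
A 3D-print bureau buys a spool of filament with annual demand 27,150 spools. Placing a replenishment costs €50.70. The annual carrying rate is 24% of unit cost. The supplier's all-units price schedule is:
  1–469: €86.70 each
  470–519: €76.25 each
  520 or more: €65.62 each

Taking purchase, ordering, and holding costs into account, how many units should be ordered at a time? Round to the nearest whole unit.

Holding cost per unit per year at price C is H = 0.24·C.
For each price level, check whether its EOQ is feasible; otherwise the best quantity at that price is the breakpoint.
EOQ at €86.70 = 363.7 (feasible in tier 1): TC = 27,150×€86.70 + (27,150/363.7)×50.7 + (363.7/2)×0.24×€86.70 = €2,361,473.66.
EOQ at €76.25 = 387.9 < 470, so use break Q=470: TC = 27,150×€76.25 + (27,150/470.0)×50.7 + (470.0/2)×0.24×€76.25 = €2,077,416.73.
EOQ at €65.62 = 418.1 < 520, so use break Q=520: TC = 27,150×€65.62 + (27,150/520.0)×50.7 + (520.0/2)×0.24×€65.62 = €1,788,324.81.
Lowest total cost is €1,788,324.81 at Q = 520.0.

Q* ≈ 520 spools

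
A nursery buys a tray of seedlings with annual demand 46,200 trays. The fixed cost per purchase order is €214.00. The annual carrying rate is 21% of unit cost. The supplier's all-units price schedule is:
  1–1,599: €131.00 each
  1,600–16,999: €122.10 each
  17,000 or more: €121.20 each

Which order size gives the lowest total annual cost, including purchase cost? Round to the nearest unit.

Holding cost per unit per year at price C is H = 0.21·C.
For each price level, check whether its EOQ is feasible; otherwise the best quantity at that price is the breakpoint.
EOQ at €131.00 = 847.8 (feasible in tier 1): TC = 46,200×€131.00 + (46,200/847.8)×214 + (847.8/2)×0.21×€131.00 = €6,075,523.20.
EOQ at €122.10 = 878.2 < 1600, so use break Q=1600: TC = 46,200×€122.10 + (46,200/1600.0)×214 + (1600.0/2)×0.21×€122.10 = €5,667,712.05.
EOQ at €121.20 = 881.4 < 17000, so use break Q=17000: TC = 46,200×€121.20 + (46,200/17000.0)×214 + (17000.0/2)×0.21×€121.20 = €5,816,363.58.
Lowest total cost is €5,667,712.05 at Q = 1600.0.

Q* ≈ 1,600 trays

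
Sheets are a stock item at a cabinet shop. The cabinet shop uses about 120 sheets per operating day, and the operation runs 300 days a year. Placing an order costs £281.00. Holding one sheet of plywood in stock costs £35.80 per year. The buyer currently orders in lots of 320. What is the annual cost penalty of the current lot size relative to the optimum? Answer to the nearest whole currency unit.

Annual demand D = 120 × 300 = 36,000.
EOQ = √(2DS/H) = √(2 × 36,000 × 281 / 35.8) ≈ 751.76.
Cost at Q* = (D/Q*)S + (Q*/2)H = √(2DSH) ≈ £26,912.93.
Cost at Q = 320: (36,000/320)×281 + (320/2)×35.8 = £31,612.50 + £5,728.00 = £37,340.50.
Excess = £37,340.50 − £26,912.93 = £10,427.57.

Extra cost ≈ £10,428 per year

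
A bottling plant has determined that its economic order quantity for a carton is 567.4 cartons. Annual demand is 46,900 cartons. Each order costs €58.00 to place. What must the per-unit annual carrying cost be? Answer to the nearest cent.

H ≈ €16.90

Invert the EOQ relation Q*² = 2DS/H.
From Q* = √(2DS/H): H = 2DS / Q*² = 2 × 46,900 × 58 / 567.4² = 16.8987.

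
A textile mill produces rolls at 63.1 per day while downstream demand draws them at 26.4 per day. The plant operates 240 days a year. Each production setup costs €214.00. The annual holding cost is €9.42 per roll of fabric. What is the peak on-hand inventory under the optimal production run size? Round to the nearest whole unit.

Annual demand D = 26.4 × 240 = 6,336.
Production build-up factor (1 − d/p) = 1 − 26.4/63.1 = 0.5816.
Q* = √(2DS / (H(1 − d/p))) = √(2 × 6,336 × 214 / (9.42 × 0.5816)).
= √(2,711,808 / 5.4788) ≈ 703.535.
Maximum inventory = Q*(1 − d/p) = 703.535 × 0.5816 ≈ 409.188.

I_max ≈ 409 rolls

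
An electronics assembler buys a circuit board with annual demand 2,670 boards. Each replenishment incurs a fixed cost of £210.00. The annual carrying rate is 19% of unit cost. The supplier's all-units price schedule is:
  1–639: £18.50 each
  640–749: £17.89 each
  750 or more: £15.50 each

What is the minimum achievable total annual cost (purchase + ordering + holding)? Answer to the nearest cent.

TC* ≈ £43,236.97

Holding cost per unit per year at price C is H = 0.19·C.
Candidates are each tier's EOQ (if it falls in that tier) and each price-break quantity.
EOQ at £18.50 = 564.8 (feasible in tier 1): TC = 2,670×£18.50 + (2,670/564.8)×210 + (564.8/2)×0.19×£18.50 = £51,380.38.
EOQ at £17.89 = 574.4 < 640, so use break Q=640: TC = 2,670×£17.89 + (2,670/640.0)×210 + (640.0/2)×0.19×£17.89 = £49,730.11.
EOQ at £15.50 = 617.1 < 750, so use break Q=750: TC = 2,670×£15.50 + (2,670/750.0)×210 + (750.0/2)×0.19×£15.50 = £43,236.97.
Lowest total cost among the candidates is at Q = 750.0.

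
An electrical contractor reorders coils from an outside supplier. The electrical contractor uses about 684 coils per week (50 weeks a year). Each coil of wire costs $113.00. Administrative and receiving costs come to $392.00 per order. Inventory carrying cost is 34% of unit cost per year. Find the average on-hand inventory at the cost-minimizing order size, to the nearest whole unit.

Annual demand D = 684 × 50 = 34,200.
Holding cost H = 0.34 × $113.00 = $38.4200 per unit per year.
Q* = √(2DS/H) = √(2 × 34,200 × 392 / 38.42) ≈ 835.40.
Average inventory = Q*/2 ≈ 835.40 / 2 = 417.698.

Average inventory ≈ 418 coils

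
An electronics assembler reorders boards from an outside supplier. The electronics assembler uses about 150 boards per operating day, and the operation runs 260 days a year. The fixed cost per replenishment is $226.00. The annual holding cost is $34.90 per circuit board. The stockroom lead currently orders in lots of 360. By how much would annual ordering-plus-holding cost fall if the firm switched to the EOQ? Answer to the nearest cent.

Extra cost ≈ $5,961.76 per year

Annual demand D = 150 × 260 = 39,000.
EOQ = √(2DS/H) = √(2 × 39,000 × 226 / 34.9) ≈ 710.70.
Cost at Q* = (D/Q*)S + (Q*/2)H = √(2DSH) ≈ $24,803.57.
Cost at Q = 360: (39,000/360)×226 + (360/2)×34.9 = $24,483.33 + $6,282.00 = $30,765.33.
Excess = $30,765.33 − $24,803.57 = $5,961.76.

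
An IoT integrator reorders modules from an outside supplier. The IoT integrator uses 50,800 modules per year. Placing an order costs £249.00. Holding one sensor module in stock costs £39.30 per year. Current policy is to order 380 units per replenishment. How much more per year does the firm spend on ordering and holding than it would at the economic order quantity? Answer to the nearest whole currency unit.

Extra cost ≈ £9,223 per year

EOQ = √(2DS/H) = √(2 × 50,800 × 249 / 39.3) ≈ 802.32.
Cost at Q* = (D/Q*)S + (Q*/2)H = √(2DSH) ≈ £31,531.37.
Cost at Q = 380: (50,800/380)×249 + (380/2)×39.3 = £33,287.37 + £7,467.00 = £40,754.37.
Excess = £40,754.37 − £31,531.37 = £9,223.00.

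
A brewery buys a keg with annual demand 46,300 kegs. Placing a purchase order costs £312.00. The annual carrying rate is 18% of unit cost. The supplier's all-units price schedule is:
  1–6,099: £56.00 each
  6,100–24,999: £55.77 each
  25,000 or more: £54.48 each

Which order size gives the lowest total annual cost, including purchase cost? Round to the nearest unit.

Holding cost per unit per year at price C is H = 0.18·C.
For each price level, check whether its EOQ is feasible; otherwise the best quantity at that price is the breakpoint.
EOQ at £56.00 = 1693.0 (feasible in tier 1): TC = 46,300×£56.00 + (46,300/1693.0)×312 + (1693.0/2)×0.18×£56.00 = £2,609,865.27.
EOQ at £55.77 = 1696.5 < 6100, so use break Q=6100: TC = 46,300×£55.77 + (46,300/6100.0)×312 + (6100.0/2)×0.18×£55.77 = £2,615,136.86.
EOQ at £54.48 = 1716.4 < 25000, so use break Q=25000: TC = 46,300×£54.48 + (46,300/25000.0)×312 + (25000.0/2)×0.18×£54.48 = £2,645,581.82.
Lowest total cost is £2,609,865.27 at Q = 1693.0.

Q* ≈ 1,693 kegs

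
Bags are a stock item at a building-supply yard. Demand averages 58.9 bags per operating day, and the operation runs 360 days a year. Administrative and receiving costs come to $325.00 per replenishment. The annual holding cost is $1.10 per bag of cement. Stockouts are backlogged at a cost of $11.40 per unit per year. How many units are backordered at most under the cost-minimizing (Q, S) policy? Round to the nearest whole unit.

S* ≈ 326 bags

Annual demand D = 58.9 × 360 = 21,204.
With planned backorders, Q* = √(2DS/H) · √((H+B)/B).
√(2DS/H) = √(2 × 21,204 × 325 / 1.1) = 3539.723.
√((H+B)/B) = √((1.1+11.4)/11.4) = 1.0471.
Q* ≈ 3706.567.
S* = Q* · H/(H+B) = 3706.567 × 1.1/12.5 ≈ 326.178.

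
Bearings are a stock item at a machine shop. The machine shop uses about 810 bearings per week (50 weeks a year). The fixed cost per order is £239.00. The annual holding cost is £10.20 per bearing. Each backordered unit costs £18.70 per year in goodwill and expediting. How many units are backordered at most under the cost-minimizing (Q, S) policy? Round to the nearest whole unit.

Annual demand D = 810 × 50 = 40,500.
With planned backorders, Q* = √(2DS/H) · √((H+B)/B).
√(2DS/H) = √(2 × 40,500 × 239 / 10.2) = 1377.658.
√((H+B)/B) = √((10.2+18.7)/18.7) = 1.2432.
Q* ≈ 1712.653.
S* = Q* · H/(H+B) = 1712.653 × 10.2/28.9 ≈ 604.466.

S* ≈ 604 bearings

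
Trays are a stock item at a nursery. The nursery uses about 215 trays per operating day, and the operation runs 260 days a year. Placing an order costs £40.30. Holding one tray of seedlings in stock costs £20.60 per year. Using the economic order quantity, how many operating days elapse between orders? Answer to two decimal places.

Annual demand D = 215 × 260 = 55,900.
EOQ = √(2DS/H) = √(2 × 55,900 × 40.3 / 20.6) ≈ 467.67.
Cycle time = Q*/D × 260 = 467.67 / 55,900 × 260 ≈ 2.175 days.

T ≈ 2.18 days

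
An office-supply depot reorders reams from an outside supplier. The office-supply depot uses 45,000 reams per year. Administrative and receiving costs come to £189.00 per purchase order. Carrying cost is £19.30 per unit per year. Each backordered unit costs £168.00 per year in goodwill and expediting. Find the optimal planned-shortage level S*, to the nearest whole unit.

With planned backorders, Q* = √(2DS/H) · √((H+B)/B).
√(2DS/H) = √(2 × 45,000 × 189 / 19.3) = 938.801.
√((H+B)/B) = √((19.3+168)/168) = 1.0559.
Q* ≈ 991.260.
S* = Q* · H/(H+B) = 991.260 × 19.3/187.3 ≈ 102.143.

S* ≈ 102 reams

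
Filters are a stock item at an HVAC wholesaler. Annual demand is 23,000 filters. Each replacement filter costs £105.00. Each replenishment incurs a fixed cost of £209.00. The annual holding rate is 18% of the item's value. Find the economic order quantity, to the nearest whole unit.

Holding cost H = 0.18 × £105.00 = £18.9000 per unit per year.
EOQ = √(2DS / H) = √(2 × 23,000 × 209 / 18.9).
= √(9,614,000 / 18.9) = √508,677.2487 ≈ 713.216.

Q* ≈ 713 filters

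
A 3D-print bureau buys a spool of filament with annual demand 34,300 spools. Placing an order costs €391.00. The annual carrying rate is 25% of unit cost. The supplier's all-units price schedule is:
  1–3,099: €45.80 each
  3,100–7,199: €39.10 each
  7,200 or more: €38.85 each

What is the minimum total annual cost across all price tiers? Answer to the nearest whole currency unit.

Holding cost per unit per year at price C is H = 0.25·C.
For each price level, check whether its EOQ is feasible; otherwise the best quantity at that price is the breakpoint.
EOQ at €45.80 = 1530.6 (feasible in tier 1): TC = 34,300×€45.80 + (34,300/1530.6)×391 + (1530.6/2)×0.25×€45.80 = €1,588,464.80.
EOQ at €39.10 = 1656.5 < 3100, so use break Q=3100: TC = 34,300×€39.10 + (34,300/3100.0)×391 + (3100.0/2)×0.25×€39.10 = €1,360,607.48.
EOQ at €38.85 = 1661.8 < 7200, so use break Q=7200: TC = 34,300×€38.85 + (34,300/7200.0)×391 + (7200.0/2)×0.25×€38.85 = €1,369,382.68.
Lowest total cost among the candidates is at Q = 3100.0.

TC* ≈ €1,360,607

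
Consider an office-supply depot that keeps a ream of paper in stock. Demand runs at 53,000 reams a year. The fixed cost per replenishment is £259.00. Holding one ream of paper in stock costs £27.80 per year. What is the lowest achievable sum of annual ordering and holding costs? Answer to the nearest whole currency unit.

TC* ≈ £27,626

Q* = √(2DS/H) = √(2 × 53,000 × 259 / 27.8) ≈ 993.76.
At Q*, ordering cost (D/Q*)S equals holding cost (Q*/2)H, each = √(DSH/2).
Minimum total = √(2DSH) = √(2 × 53,000 × 259 × 27.8) ≈ 27626.458.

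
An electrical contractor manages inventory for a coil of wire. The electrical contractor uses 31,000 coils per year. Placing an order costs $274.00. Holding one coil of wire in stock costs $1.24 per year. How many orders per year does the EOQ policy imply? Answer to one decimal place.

N ≈ 8.4 orders per year

Q* = √(2DS/H) = √(2 × 31,000 × 274 / 1.24) ≈ 3701.35.
Orders per year = D / Q* = 31,000 / 3701.35 ≈ 8.375.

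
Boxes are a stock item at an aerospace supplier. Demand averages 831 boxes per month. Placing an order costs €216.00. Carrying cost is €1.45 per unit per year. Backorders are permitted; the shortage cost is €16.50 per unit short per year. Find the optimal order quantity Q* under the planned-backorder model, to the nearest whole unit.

Q* ≈ 1,798 boxes

Annual demand D = 831 × 12 = 9,972.
With planned backorders, Q* = √(2DS/H) · √((H+B)/B).
√(2DS/H) = √(2 × 9,972 × 216 / 1.45) = 1723.650.
√((H+B)/B) = √((1.45+16.5)/16.5) = 1.0430.
Q* ≈ 1797.791.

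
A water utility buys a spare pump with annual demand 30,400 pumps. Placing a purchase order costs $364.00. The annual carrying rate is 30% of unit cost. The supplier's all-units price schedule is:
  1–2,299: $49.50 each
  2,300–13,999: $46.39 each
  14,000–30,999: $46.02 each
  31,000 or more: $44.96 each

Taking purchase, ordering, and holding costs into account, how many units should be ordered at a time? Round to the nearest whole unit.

Q* ≈ 2,300 pumps

Holding cost per unit per year at price C is H = 0.30·C.
For each price level, check whether its EOQ is feasible; otherwise the best quantity at that price is the breakpoint.
EOQ at $49.50 = 1220.8 (feasible in tier 1): TC = 30,400×$49.50 + (30,400/1220.8)×364 + (1220.8/2)×0.30×$49.50 = $1,522,928.66.
EOQ at $46.39 = 1261.0 < 2300, so use break Q=2300: TC = 30,400×$46.39 + (30,400/2300.0)×364 + (2300.0/2)×0.30×$46.39 = $1,431,071.68.
EOQ at $46.02 = 1266.1 < 14000, so use break Q=14000: TC = 30,400×$46.02 + (30,400/14000.0)×364 + (14000.0/2)×0.30×$46.02 = $1,496,440.40.
EOQ at $44.96 = 1280.9 < 31000, so use break Q=31000: TC = 30,400×$44.96 + (30,400/31000.0)×364 + (31000.0/2)×0.30×$44.96 = $1,576,204.95.
Lowest total cost is $1,431,071.68 at Q = 2300.0.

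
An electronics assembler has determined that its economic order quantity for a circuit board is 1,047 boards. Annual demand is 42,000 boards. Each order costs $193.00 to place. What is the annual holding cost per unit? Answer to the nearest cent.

The basic EOQ model gives Q* = √(2DS/H); rearrange for the unknown.
From Q* = √(2DS/H): H = 2DS / Q*² = 2 × 42,000 × 193 / 1,047² = 14.7892.

H ≈ $14.79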